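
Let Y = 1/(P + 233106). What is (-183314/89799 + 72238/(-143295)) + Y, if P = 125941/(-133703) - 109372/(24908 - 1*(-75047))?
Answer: -11337782011072893565234747/4454052808337097337697655 ≈ -2.5455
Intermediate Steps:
P = -27211797171/13364283365 (P = 125941*(-1/133703) - 109372/(24908 + 75047) = -125941/133703 - 109372/99955 = -27211797171/13364283365 ≈ -2.0362)
Y = 13364283365/3115267426284519 (Y = 1/(-27211797171/13364283365 + 233106) = 1/(3115267426284519/13364283365) = 13364283365/3115267426284519 ≈ 4.2899e-6)
(-183314/89799 + 72238/(-143295)) + Y = (-183314/89799 + 72238/(-143295)) + 13364283365/3115267426284519 = (-183314*1/89799 + 72238*(-1/143295)) + 13364283365/3115267426284519 = (-183314/89799 - 72238/143295) + 13364283365/3115267426284519 = -3639431088/1429749745 + 13364283365/3115267426284519 = -11337782011072893565234747/4454052808337097337697655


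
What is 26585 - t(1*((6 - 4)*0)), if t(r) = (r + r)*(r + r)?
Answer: 26585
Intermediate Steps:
t(r) = 4*r² (t(r) = (2*r)*(2*r) = 4*r²)
26585 - t(1*((6 - 4)*0)) = 26585 - 4*(1*((6 - 4)*0))² = 26585 - 4*(1*(2*0))² = 26585 - 4*(1*0)² = 26585 - 4*0² = 26585 - 4*0 = 26585 - 1*0 = 26585 + 0 = 26585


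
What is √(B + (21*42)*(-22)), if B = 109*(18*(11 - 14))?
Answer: 3*I*√2810 ≈ 159.03*I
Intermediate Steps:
B = -5886 (B = 109*(18*(-3)) = 109*(-54) = -5886)
√(B + (21*42)*(-22)) = √(-5886 + (21*42)*(-22)) = √(-5886 + 882*(-22)) = √(-5886 - 19404) = √(-25290) = 3*I*√2810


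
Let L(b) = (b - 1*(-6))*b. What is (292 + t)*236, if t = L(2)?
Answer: 72688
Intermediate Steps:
L(b) = b*(6 + b) (L(b) = (b + 6)*b = (6 + b)*b = b*(6 + b))
t = 16 (t = 2*(6 + 2) = 2*8 = 16)
(292 + t)*236 = (292 + 16)*236 = 308*236 = 72688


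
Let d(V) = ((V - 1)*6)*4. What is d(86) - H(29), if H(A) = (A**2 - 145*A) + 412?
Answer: 4992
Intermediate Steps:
H(A) = 412 + A**2 - 145*A
d(V) = -24 + 24*V (d(V) = ((-1 + V)*6)*4 = (-6 + 6*V)*4 = -24 + 24*V)
d(86) - H(29) = (-24 + 24*86) - (412 + 29**2 - 145*29) = (-24 + 2064) - (412 + 841 - 4205) = 2040 - 1*(-2952) = 2040 + 2952 = 4992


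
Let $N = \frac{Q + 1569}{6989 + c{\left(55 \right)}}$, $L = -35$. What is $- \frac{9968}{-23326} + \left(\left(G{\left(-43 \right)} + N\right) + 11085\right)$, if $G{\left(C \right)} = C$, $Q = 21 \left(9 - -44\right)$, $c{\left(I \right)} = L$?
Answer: $\frac{149270308331}{13517417} \approx 11043.0$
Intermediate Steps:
$c{\left(I \right)} = -35$
$Q = 1113$ ($Q = 21 \left(9 + 44\right) = 21 \cdot 53 = 1113$)
$N = \frac{447}{1159}$ ($N = \frac{1113 + 1569}{6989 - 35} = \frac{2682}{6954} = 2682 \cdot \frac{1}{6954} = \frac{447}{1159} \approx 0.38568$)
$- \frac{9968}{-23326} + \left(\left(G{\left(-43 \right)} + N\right) + 11085\right) = - \frac{9968}{-23326} + \left(\left(-43 + \frac{447}{1159}\right) + 11085\right) = \left(-9968\right) \left(- \frac{1}{23326}\right) + \left(- \frac{49390}{1159} + 11085\right) = \frac{4984}{11663} + \frac{12798125}{1159} = \frac{149270308331}{13517417}$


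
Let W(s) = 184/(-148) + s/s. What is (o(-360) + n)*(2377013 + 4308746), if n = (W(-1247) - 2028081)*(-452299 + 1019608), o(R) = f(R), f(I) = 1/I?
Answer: -102461324204167888080043/13320 ≈ -7.6923e+18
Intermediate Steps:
o(R) = 1/R
W(s) = -9/37 (W(s) = 184*(-1/148) + 1 = -46/37 + 1 = -9/37)
n = -42570303454854/37 (n = (-9/37 - 2028081)*(-452299 + 1019608) = -75039006/37*567309 = -42570303454854/37 ≈ -1.1505e+12)
(o(-360) + n)*(2377013 + 4308746) = (1/(-360) - 42570303454854/37)*(2377013 + 4308746) = (-1/360 - 42570303454854/37)*6685759 = -15325309243747477/13320*6685759 = -102461324204167888080043/13320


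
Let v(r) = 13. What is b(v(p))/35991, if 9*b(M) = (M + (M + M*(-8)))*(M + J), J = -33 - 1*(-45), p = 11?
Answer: -650/107973 ≈ -0.0060200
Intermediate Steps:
J = 12 (J = -33 + 45 = 12)
b(M) = -2*M*(12 + M)/3 (b(M) = ((M + (M + M*(-8)))*(M + 12))/9 = ((M + (M - 8*M))*(12 + M))/9 = ((M - 7*M)*(12 + M))/9 = ((-6*M)*(12 + M))/9 = (-6*M*(12 + M))/9 = -2*M*(12 + M)/3)
b(v(p))/35991 = -⅔*13*(12 + 13)/35991 = -⅔*13*25*(1/35991) = -650/3*1/35991 = -650/107973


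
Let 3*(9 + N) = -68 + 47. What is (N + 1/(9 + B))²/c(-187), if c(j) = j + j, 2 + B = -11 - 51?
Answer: -776161/1131350 ≈ -0.68605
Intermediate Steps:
B = -64 (B = -2 + (-11 - 51) = -2 - 62 = -64)
c(j) = 2*j
N = -16 (N = -9 + (-68 + 47)/3 = -9 + (⅓)*(-21) = -9 - 7 = -16)
(N + 1/(9 + B))²/c(-187) = (-16 + 1/(9 - 64))²/((2*(-187))) = (-16 + 1/(-55))²/(-374) = (-16 - 1/55)²*(-1/374) = (-881/55)²*(-1/374) = (776161/3025)*(-1/374) = -776161/1131350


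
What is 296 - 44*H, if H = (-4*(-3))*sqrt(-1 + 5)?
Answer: -760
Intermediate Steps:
H = 24 (H = 12*sqrt(4) = 12*2 = 24)
296 - 44*H = 296 - 44*24 = 296 - 1056 = -760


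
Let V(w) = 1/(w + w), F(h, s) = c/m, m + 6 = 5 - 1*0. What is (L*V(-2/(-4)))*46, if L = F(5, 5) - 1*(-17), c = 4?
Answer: 598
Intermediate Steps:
m = -1 (m = -6 + (5 - 1*0) = -6 + (5 + 0) = -6 + 5 = -1)
F(h, s) = -4 (F(h, s) = 4/(-1) = 4*(-1) = -4)
L = 13 (L = -4 - 1*(-17) = -4 + 17 = 13)
V(w) = 1/(2*w)
(L*V(-2/(-4)))*46 = (13*(1/(2*((-2/(-4))))))*46 = (13*(1/(2*((-2*(-¼))))))*46 = (13*(1/(2*(½))))*46 = (13*((½)*2))*46 = (13*1)*46 = 13*46 = 598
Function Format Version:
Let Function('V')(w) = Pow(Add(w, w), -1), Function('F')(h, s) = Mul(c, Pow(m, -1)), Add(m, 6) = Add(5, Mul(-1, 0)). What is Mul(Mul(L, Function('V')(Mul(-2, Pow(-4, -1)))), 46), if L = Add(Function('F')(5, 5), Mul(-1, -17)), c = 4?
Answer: 598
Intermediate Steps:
m = -1 (m = Add(-6, Add(5, Mul(-1, 0))) = Add(-6, Add(5, 0)) = Add(-6, 5) = -1)
Function('F')(h, s) = -4 (Function('F')(h, s) = Mul(4, Pow(-1, -1)) = Mul(4, -1) = -4)
L = 13 (L = Add(-4, Mul(-1, -17)) = Add(-4, 17) = 13)
Function('V')(w) = Mul(Rational(1, 2), Pow(w, -1)) (Function('V')(w) = Pow(Mul(2, w), -1) = Mul(Rational(1, 2), Pow(w, -1)))
Mul(Mul(L, Function('V')(Mul(-2, Pow(-4, -1)))), 46) = Mul(Mul(13, Mul(Rational(1, 2), Pow(Mul(-2, Pow(-4, -1)), -1))), 46) = Mul(Mul(13, Mul(Rational(1, 2), Pow(Mul(-2, Rational(-1, 4)), -1))), 46) = Mul(Mul(13, Mul(Rational(1, 2), Pow(Rational(1, 2), -1))), 46) = Mul(Mul(13, Mul(Rational(1, 2), 2)), 46) = Mul(Mul(13, 1), 46) = Mul(13, 46) = 598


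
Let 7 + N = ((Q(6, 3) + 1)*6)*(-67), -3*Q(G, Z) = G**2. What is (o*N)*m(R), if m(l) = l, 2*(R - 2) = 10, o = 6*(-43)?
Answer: -7973490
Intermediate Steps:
o = -258
R = 7 (R = 2 + (1/2)*10 = 2 + 5 = 7)
Q(G, Z) = -G**2/3
N = 4415 (N = -7 + ((-1/3*6**2 + 1)*6)*(-67) = -7 + ((-1/3*36 + 1)*6)*(-67) = -7 + ((-12 + 1)*6)*(-67) = -7 - 11*6*(-67) = -7 - 66*(-67) = -7 + 4422 = 4415)
(o*N)*m(R) = -258*4415*7 = -1139070*7 = -7973490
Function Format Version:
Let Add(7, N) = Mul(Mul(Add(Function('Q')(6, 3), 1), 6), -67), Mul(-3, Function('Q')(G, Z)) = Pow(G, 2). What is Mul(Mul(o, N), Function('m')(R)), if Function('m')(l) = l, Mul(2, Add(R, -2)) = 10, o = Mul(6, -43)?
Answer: -7973490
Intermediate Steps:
o = -258
R = 7 (R = Add(2, Mul(Rational(1, 2), 10)) = Add(2, 5) = 7)
Function('Q')(G, Z) = Mul(Rational(-1, 3), Pow(G, 2))
N = 4415 (N = Add(-7, Mul(Mul(Add(Mul(Rational(-1, 3), Pow(6, 2)), 1), 6), -67)) = Add(-7, Mul(Mul(Add(Mul(Rational(-1, 3), 36), 1), 6), -67)) = Add(-7, Mul(Mul(Add(-12, 1), 6), -67)) = Add(-7, Mul(Mul(-11, 6), -67)) = Add(-7, Mul(-66, -67)) = Add(-7, 4422) = 4415)
Mul(Mul(o, N), Function('m')(R)) = Mul(Mul(-258, 4415), 7) = Mul(-1139070, 7) = -7973490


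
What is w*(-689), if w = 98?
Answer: -67522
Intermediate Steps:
w*(-689) = 98*(-689) = -67522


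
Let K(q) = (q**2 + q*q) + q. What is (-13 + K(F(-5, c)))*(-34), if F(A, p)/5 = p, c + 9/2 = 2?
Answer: -9758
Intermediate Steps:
c = -5/2 (c = -9/2 + 2 = -5/2 ≈ -2.5000)
F(A, p) = 5*p
K(q) = q + 2*q**2 (K(q) = (q**2 + q**2) + q = 2*q**2 + q = q + 2*q**2)
(-13 + K(F(-5, c)))*(-34) = (-13 + (5*(-5/2))*(1 + 2*(5*(-5/2))))*(-34) = (-13 - 25*(1 + 2*(-25/2))/2)*(-34) = (-13 - 25*(1 - 25)/2)*(-34) = (-13 - 25/2*(-24))*(-34) = (-13 + 300)*(-34) = 287*(-34) = -9758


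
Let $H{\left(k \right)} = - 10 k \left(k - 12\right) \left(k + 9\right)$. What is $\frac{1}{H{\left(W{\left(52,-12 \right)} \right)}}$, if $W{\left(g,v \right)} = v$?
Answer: $\frac{1}{8640} \approx 0.00011574$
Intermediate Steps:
$H{\left(k \right)} = - 10 k \left(-12 + k\right) \left(9 + k\right)$
$\frac{1}{H{\left(W{\left(52,-12 \right)} \right)}} = \frac{1}{10 \left(-12\right) \left(108 - \left(-12\right)^{2} + 3 \left(-12\right)\right)} = \frac{1}{10 \left(-12\right) \left(108 - 144 - 36\right)} = \frac{1}{10 \left(-12\right) \left(-72\right)} = \frac{1}{8640}$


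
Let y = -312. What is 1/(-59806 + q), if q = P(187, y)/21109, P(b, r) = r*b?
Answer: -1919/114773018 ≈ -1.6720e-5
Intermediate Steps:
P(b, r) = b*r
q = -5304/1919 (q = (187*(-312))/21109 = -58344*1/21109 = -5304/1919 ≈ -2.7639)
1/(-59806 + q) = 1/(-59806 - 5304/1919) = 1/(-114773018/1919) = -1919/114773018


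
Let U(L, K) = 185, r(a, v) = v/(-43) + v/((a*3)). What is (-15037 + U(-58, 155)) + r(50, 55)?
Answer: -19160257/1290 ≈ -14853.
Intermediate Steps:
r(a, v) = -v/43 + v/(3*a) (r(a, v) = v*(-1/43) + v/((3*a)) = -v/43 + v*(1/(3*a)) = -v/43 + v/(3*a))
(-15037 + U(-58, 155)) + r(50, 55) = (-15037 + 185) + (-1/43*55 + (1/3)*55/50) = -14852 + (-55/43 + (1/3)*55*(1/50)) = -14852 + (-55/43 + 11/30) = -14852 - 1177/1290 = -19160257/1290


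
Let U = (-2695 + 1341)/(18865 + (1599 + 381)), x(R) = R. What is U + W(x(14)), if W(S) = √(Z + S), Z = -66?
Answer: -1354/20845 + 2*I*√13 ≈ -0.064956 + 7.2111*I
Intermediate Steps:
U = -1354/20845 (U = -1354/(18865 + 1980) = -1354/20845 ≈ -0.064956)
W(S) = √(-66 + S)
U + W(x(14)) = -1354/20845 + √(-66 + 14) = -1354/20845 + √(-52) = -1354/20845 + 2*I*√13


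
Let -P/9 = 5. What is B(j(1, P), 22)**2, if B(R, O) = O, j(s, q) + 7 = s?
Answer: 484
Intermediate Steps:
P = -45 (P = -9*5 = -45)
j(s, q) = -7 + s
B(j(1, P), 22)**2 = 22**2 = 484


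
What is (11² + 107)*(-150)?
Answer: -34200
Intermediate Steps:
(11² + 107)*(-150) = (121 + 107)*(-150) = 228*(-150) = -34200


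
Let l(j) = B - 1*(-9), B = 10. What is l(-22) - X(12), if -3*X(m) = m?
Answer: 23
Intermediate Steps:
X(m) = -m/3
l(j) = 19 (l(j) = 10 - 1*(-9) = 10 + 9 = 19)
l(-22) - X(12) = 19 - (-1)*12/3 = 19 - 1*(-4) = 19 + 4 = 23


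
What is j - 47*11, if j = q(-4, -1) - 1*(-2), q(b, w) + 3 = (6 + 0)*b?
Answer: -542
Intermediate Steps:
q(b, w) = -3 + 6*b (q(b, w) = -3 + (6 + 0)*b = -3 + 6*b)
j = -25 (j = (-3 + 6*(-4)) - 1*(-2) = (-3 - 24) + 2 = -27 + 2 = -25)
j - 47*11 = -25 - 47*11 = -25 - 517 = -542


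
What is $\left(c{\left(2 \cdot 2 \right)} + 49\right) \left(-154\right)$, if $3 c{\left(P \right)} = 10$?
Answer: $- \frac{24178}{3} \approx -8059.3$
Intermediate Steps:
$c{\left(P \right)} = \frac{10}{3}$ ($c{\left(P \right)} = \frac{1}{3} \cdot 10 = \frac{10}{3}$)
$\left(c{\left(2 \cdot 2 \right)} + 49\right) \left(-154\right) = \left(\frac{10}{3} + 49\right) \left(-154\right) = \frac{157}{3} \left(-154\right) = - \frac{24178}{3}$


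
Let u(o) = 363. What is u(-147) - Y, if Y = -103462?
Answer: 103825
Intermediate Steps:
u(-147) - Y = 363 - 1*(-103462) = 363 + 103462 = 103825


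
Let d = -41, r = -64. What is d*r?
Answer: 2624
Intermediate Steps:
d*r = -41*(-64) = 2624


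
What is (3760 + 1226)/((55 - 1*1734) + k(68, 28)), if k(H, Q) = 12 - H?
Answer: -4986/1735 ≈ -2.8738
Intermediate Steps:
(3760 + 1226)/((55 - 1*1734) + k(68, 28)) = (3760 + 1226)/((55 - 1*1734) + (12 - 1*68)) = 4986/((55 - 1734) + (12 - 68)) = 4986/(-1679 - 56) = 4986/(-1735) = 4986*(-1/1735) = -4986/1735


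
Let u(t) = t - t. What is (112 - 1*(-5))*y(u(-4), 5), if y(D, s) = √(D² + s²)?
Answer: 585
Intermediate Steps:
u(t) = 0
(112 - 1*(-5))*y(u(-4), 5) = (112 - 1*(-5))*√(0² + 5²) = (112 + 5)*√(0 + 25) = 117*√25 = 117*5 = 585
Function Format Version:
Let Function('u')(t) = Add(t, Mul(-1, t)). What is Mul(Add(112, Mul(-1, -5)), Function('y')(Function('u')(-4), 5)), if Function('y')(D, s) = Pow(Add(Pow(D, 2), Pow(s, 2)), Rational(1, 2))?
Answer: 585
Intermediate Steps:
Function('u')(t) = 0
Mul(Add(112, Mul(-1, -5)), Function('y')(Function('u')(-4), 5)) = Mul(Add(112, Mul(-1, -5)), Pow(Add(Pow(0, 2), Pow(5, 2)), Rational(1, 2))) = Mul(Add(112, 5), Pow(Add(0, 25), Rational(1, 2))) = Mul(117, Pow(25, Rational(1, 2))) = Mul(117, 5) = 585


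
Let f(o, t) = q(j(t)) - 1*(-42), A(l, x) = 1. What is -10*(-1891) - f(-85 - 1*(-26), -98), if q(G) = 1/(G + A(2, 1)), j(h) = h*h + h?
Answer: 179378075/9507 ≈ 18868.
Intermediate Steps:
j(h) = h + h² (j(h) = h² + h = h + h²)
q(G) = 1/(1 + G) (q(G) = 1/(G + 1) = 1/(1 + G))
f(o, t) = 42 + 1/(1 + t*(1 + t)) (f(o, t) = 1/(1 + t*(1 + t)) - 1*(-42) = 1/(1 + t*(1 + t)) + 42 = 42 + 1/(1 + t*(1 + t)))
-10*(-1891) - f(-85 - 1*(-26), -98) = -10*(-1891) - (43 + 42*(-98)*(1 - 98))/(1 - 98*(1 - 98)) = 18910 - (43 + 42*(-98)*(-97))/(1 - 98*(-97)) = 18910 - (43 + 399252)/(1 + 9506) = 18910 - 399295/9507 = 179378075/9507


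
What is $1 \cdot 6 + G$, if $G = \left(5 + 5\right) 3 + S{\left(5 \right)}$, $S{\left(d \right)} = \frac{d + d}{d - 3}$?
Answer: $41$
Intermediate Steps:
$S{\left(d \right)} = \frac{2 d}{-3 + d}$
$G = 35$ ($G = \left(5 + 5\right) 3 + 2 \cdot 5 \frac{1}{-3 + 5} = 10 \cdot 3 + 2 \cdot 5 \cdot \frac{1}{2} = 30 + 2 \cdot 5 \cdot \frac{1}{2} = 30 + 5 = 35$)
$1 \cdot 6 + G = 1 \cdot 6 + 35 = 6 + 35 = 41$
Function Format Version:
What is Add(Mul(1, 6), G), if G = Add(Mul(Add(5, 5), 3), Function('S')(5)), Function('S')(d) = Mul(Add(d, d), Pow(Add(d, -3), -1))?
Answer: 41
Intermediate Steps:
Function('S')(d) = Mul(2, d, Pow(Add(-3, d), -1)) (Function('S')(d) = Mul(Mul(2, d), Pow(Add(-3, d), -1)) = Mul(2, d, Pow(Add(-3, d), -1)))
G = 35 (G = Add(Mul(Add(5, 5), 3), Mul(2, 5, Pow(Add(-3, 5), -1))) = Add(Mul(10, 3), Mul(2, 5, Pow(2, -1))) = Add(30, Mul(2, 5, Rational(1, 2))) = Add(30, 5) = 35)
Add(Mul(1, 6), G) = Add(Mul(1, 6), 35) = Add(6, 35) = 41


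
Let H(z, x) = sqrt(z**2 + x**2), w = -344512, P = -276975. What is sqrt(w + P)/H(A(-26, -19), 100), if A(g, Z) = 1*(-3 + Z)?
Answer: I*sqrt(1628917427)/5242 ≈ 7.6993*I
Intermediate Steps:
A(g, Z) = -3 + Z
H(z, x) = sqrt(x**2 + z**2)
sqrt(w + P)/H(A(-26, -19), 100) = sqrt(-344512 - 276975)/(sqrt(100**2 + (-3 - 19)**2)) = sqrt(-621487)/(sqrt(10000 + (-22)**2)) = (I*sqrt(621487))/(sqrt(10000 + 484)) = (I*sqrt(621487))/(sqrt(10484)) = (I*sqrt(621487))/((2*sqrt(2621))) = (I*sqrt(621487))*(sqrt(2621)/5242) = I*sqrt(1628917427)/5242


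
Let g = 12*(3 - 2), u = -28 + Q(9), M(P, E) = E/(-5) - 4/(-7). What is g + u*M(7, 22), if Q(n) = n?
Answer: 2966/35 ≈ 84.743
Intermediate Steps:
M(P, E) = 4/7 - E/5 (M(P, E) = E*(-⅕) - 4*(-⅐) = -E/5 + 4/7 = 4/7 - E/5)
u = -19 (u = -28 + 9 = -19)
g = 12 (g = 12*1 = 12)
g + u*M(7, 22) = 12 - 19*(4/7 - ⅕*22) = 12 - 19*(4/7 - 22/5) = 12 - 19*(-134/35) = 12 + 2546/35 = 2966/35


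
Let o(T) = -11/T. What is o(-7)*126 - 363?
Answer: -165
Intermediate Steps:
o(-7)*126 - 363 = -11/(-7)*126 - 363 = -11*(-⅐)*126 - 363 = (11/7)*126 - 363 = 198 - 363 = -165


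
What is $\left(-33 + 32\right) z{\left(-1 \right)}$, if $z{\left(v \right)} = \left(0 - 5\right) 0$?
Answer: $0$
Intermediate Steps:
$z{\left(v \right)} = 0$ ($z{\left(v \right)} = \left(-5\right) 0 = 0$)
$\left(-33 + 32\right) z{\left(-1 \right)} = \left(-33 + 32\right) 0 = \left(-1\right) 0 = 0$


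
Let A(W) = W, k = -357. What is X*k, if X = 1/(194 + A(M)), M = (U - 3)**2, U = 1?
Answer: -119/66 ≈ -1.8030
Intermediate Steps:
M = 4 (M = (1 - 3)**2 = (-2)**2 = 4)
X = 1/198 (X = 1/(194 + 4) = 1/198 ≈ 0.0050505)
X*k = (1/198)*(-357) = -119/66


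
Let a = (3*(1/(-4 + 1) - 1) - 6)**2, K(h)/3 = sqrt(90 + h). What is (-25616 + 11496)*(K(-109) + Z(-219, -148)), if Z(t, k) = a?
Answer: -1412000 - 42360*I*sqrt(19) ≈ -1.412e+6 - 1.8464e+5*I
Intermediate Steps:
K(h) = 3*sqrt(90 + h)
a = 100 (a = (3*(1/(-3) - 1) - 6)**2 = (3*(-1/3 - 1) - 6)**2 = (3*(-4/3) - 6)**2 = (-4 - 6)**2 = (-10)**2 = 100)
Z(t, k) = 100
(-25616 + 11496)*(K(-109) + Z(-219, -148)) = (-25616 + 11496)*(3*sqrt(90 - 109) + 100) = -14120*(3*sqrt(-19) + 100) = -14120*(3*(I*sqrt(19)) + 100) = -14120*(3*I*sqrt(19) + 100) = -14120*(100 + 3*I*sqrt(19)) = -1412000 - 42360*I*sqrt(19)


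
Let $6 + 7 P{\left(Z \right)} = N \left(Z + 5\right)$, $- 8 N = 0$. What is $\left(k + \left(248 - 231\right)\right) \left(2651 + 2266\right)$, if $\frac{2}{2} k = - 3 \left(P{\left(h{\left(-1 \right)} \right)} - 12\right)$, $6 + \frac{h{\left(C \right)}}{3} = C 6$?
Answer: $\frac{1912713}{7} \approx 2.7324 \cdot 10^{5}$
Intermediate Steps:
$N = 0$ ($N = \left(- \frac{1}{8}\right) 0 = 0$)
$h{\left(C \right)} = -18 + 18 C$ ($h{\left(C \right)} = -18 + 3 C 6 = -18 + 3 \cdot 6 C = -18 + 18 C$)
$P{\left(Z \right)} = - \frac{6}{7}$ ($P{\left(Z \right)} = - \frac{6}{7} + \frac{0 \left(Z + 5\right)}{7} = - \frac{6}{7} + \frac{0 \left(5 + Z\right)}{7} = - \frac{6}{7} + \frac{1}{7} \cdot 0 = - \frac{6}{7} + 0 = - \frac{6}{7}$)
$k = \frac{270}{7}$ ($k = - 3 \left(- \frac{6}{7} - 12\right) = \left(-3\right) \left(- \frac{90}{7}\right) = \frac{270}{7} \approx 38.571$)
$\left(k + \left(248 - 231\right)\right) \left(2651 + 2266\right) = \left(\frac{270}{7} + \left(248 - 231\right)\right) \left(2651 + 2266\right) = \left(\frac{270}{7} + 17\right) 4917 = \frac{389}{7} \cdot 4917 = \frac{1912713}{7}$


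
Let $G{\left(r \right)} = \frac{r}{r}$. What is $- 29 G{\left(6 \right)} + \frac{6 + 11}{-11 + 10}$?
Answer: $-46$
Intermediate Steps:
$G{\left(r \right)} = 1$
$- 29 G{\left(6 \right)} + \frac{6 + 11}{-11 + 10} = \left(-29\right) 1 + \frac{6 + 11}{-11 + 10} = -29 + \frac{17}{-1} = -29 + 17 \left(-1\right) = -29 - 17 = -46$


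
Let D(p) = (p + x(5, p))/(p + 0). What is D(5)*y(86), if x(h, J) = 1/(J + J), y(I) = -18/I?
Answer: -459/2150 ≈ -0.21349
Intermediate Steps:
x(h, J) = 1/(2*J)
D(p) = (p + 1/(2*p))/p (D(p) = (p + 1/(2*p))/(p + 0) = (p + 1/(2*p))/p)
D(5)*y(86) = (1 + (½)/5²)*(-18/86) = (1 + (½)*(1/25))*(-18*1/86) = (1 + 1/50)*(-9/43) = (51/50)*(-9/43) = -459/2150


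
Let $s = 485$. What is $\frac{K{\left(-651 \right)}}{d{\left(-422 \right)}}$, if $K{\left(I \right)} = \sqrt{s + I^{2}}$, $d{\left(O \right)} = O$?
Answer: $- \frac{\sqrt{424286}}{422} \approx -1.5435$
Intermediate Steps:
$K{\left(I \right)} = \sqrt{485 + I^{2}}$
$\frac{K{\left(-651 \right)}}{d{\left(-422 \right)}} = \frac{\sqrt{485 + \left(-651\right)^{2}}}{-422} = \sqrt{485 + 423801} \left(- \frac{1}{422}\right) = \sqrt{424286} \left(- \frac{1}{422}\right) = - \frac{\sqrt{424286}}{422}$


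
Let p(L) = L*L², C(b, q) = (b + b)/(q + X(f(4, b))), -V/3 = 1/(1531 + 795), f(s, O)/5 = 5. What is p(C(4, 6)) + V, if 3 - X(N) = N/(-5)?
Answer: 147835/797818 ≈ 0.18530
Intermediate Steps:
f(s, O) = 25 (f(s, O) = 5*5 = 25)
X(N) = 3 + N/5 (X(N) = 3 - N/(-5) = 3 - N*(-1)/5 = 3 - (-1)*N/5 = 3 + N/5)
V = -3/2326 (V = -3/(1531 + 795) = -3/2326 ≈ -0.0012898)
C(b, q) = 2*b/(8 + q) (C(b, q) = (b + b)/(q + (3 + (⅕)*25)) = (2*b)/(q + (3 + 5)) = (2*b)/(q + 8) = (2*b)/(8 + q) = 2*b/(8 + q))
p(L) = L³
p(C(4, 6)) + V = (2*4/(8 + 6))³ - 3/2326 = (2*4/14)³ - 3/2326 = (2*4*(1/14))³ - 3/2326 = (4/7)³ - 3/2326 = 64/343 - 3/2326 = 147835/797818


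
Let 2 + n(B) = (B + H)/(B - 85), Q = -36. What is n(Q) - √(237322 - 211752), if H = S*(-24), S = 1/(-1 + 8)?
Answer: -1418/847 - √25570 ≈ -161.58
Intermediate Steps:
S = ⅐ (S = 1/7 = ⅐ ≈ 0.14286)
H = -24/7 (H = (⅐)*(-24) = -24/7 ≈ -3.4286)
n(B) = -2 + (-24/7 + B)/(-85 + B) (n(B) = -2 + (B - 24/7)/(B - 85) = -2 + (-24/7 + B)/(-85 + B))
n(Q) - √(237322 - 211752) = (1166/7 - 1*(-36))/(-85 - 36) - √(237322 - 211752) = (1166/7 + 36)/(-121) - √25570 = -1/121*1418/7 - √25570 = -1418/847 - √25570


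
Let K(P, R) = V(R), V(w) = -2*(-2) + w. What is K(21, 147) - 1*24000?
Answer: -23849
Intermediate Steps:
V(w) = 4 + w
K(P, R) = 4 + R
K(21, 147) - 1*24000 = (4 + 147) - 1*24000 = 151 - 24000 = -23849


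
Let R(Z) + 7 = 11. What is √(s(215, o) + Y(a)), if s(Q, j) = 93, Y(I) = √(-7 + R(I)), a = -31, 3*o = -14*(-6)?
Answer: √(93 + I*√3) ≈ 9.6441 + 0.0898*I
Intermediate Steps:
R(Z) = 4 (R(Z) = -7 + 11 = 4)
o = 28 (o = (-14*(-6))/3 = (⅓)*84 = 28)
Y(I) = I*√3 (Y(I) = √(-7 + 4) = √(-3) = I*√3)
√(s(215, o) + Y(a)) = √(93 + I*√3)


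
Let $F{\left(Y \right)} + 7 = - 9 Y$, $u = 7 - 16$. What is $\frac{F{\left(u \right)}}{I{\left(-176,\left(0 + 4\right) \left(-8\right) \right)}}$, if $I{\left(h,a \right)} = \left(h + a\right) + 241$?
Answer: $\frac{74}{33} \approx 2.2424$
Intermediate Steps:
$I{\left(h,a \right)} = 241 + a + h$ ($I{\left(h,a \right)} = \left(a + h\right) + 241 = 241 + a + h$)
$u = -9$ ($u = 7 - 16 = -9$)
$F{\left(Y \right)} = -7 - 9 Y$
$\frac{F{\left(u \right)}}{I{\left(-176,\left(0 + 4\right) \left(-8\right) \right)}} = \frac{-7 - -81}{241 + \left(0 + 4\right) \left(-8\right) - 176} = \frac{-7 + 81}{241 + 4 \left(-8\right) - 176} = \frac{74}{241 - 32 - 176} = \frac{74}{33}$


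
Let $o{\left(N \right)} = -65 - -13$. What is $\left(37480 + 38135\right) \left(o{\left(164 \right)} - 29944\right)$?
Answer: $-2268147540$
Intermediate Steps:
$o{\left(N \right)} = -52$ ($o{\left(N \right)} = -65 + 13 = -52$)
$\left(37480 + 38135\right) \left(o{\left(164 \right)} - 29944\right) = \left(37480 + 38135\right) \left(-52 - 29944\right) = 75615 \left(-29996\right) = -2268147540$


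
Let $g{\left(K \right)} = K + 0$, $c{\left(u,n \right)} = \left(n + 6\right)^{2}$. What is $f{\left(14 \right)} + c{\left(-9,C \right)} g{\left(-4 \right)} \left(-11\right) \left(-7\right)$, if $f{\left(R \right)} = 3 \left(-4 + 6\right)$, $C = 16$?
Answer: $-149066$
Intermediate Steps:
$c{\left(u,n \right)} = \left(6 + n\right)^{2}$
$f{\left(R \right)} = 6$ ($f{\left(R \right)} = 3 \cdot 2 = 6$)
$g{\left(K \right)} = K$
$f{\left(14 \right)} + c{\left(-9,C \right)} g{\left(-4 \right)} \left(-11\right) \left(-7\right) = 6 + \left(6 + 16\right)^{2} \left(-4\right) \left(-11\right) \left(-7\right) = 6 + 22^{2} \cdot 44 \left(-7\right) = 6 + 484 \left(-308\right) = 6 - 149072 = -149066$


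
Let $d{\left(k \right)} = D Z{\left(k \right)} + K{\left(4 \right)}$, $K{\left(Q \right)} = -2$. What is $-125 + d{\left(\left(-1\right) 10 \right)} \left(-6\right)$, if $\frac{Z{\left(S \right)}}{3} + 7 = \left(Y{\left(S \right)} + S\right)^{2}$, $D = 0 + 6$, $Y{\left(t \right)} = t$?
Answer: $-42557$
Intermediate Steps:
$D = 6$
$Z{\left(S \right)} = -21 + 12 S^{2}$ ($Z{\left(S \right)} = -21 + 3 \left(S + S\right)^{2} = -21 + 3 \left(2 S\right)^{2} = -21 + 3 \cdot 4 S^{2} = -21 + 12 S^{2}$)
$d{\left(k \right)} = -128 + 72 k^{2}$ ($d{\left(k \right)} = 6 \left(-21 + 12 k^{2}\right) - 2 = \left(-126 + 72 k^{2}\right) - 2 = -128 + 72 k^{2}$)
$-125 + d{\left(\left(-1\right) 10 \right)} \left(-6\right) = -125 + \left(-128 + 72 \left(\left(-1\right) 10\right)^{2}\right) \left(-6\right) = -125 + \left(-128 + 72 \left(-10\right)^{2}\right) \left(-6\right) = -125 + \left(-128 + 72 \cdot 100\right) \left(-6\right) = -125 + \left(-128 + 7200\right) \left(-6\right) = -125 + 7072 \left(-6\right) = -125 - 42432 = -42557$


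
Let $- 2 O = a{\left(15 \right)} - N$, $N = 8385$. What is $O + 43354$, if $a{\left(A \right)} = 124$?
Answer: $\frac{94969}{2} \approx 47485.0$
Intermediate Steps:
$O = \frac{8261}{2}$ ($O = - \frac{124 - 8385}{2} = \left(- \frac{1}{2}\right) \left(-8261\right) = \frac{8261}{2} \approx 4130.5$)
$O + 43354 = \frac{8261}{2} + 43354 = \frac{94969}{2}$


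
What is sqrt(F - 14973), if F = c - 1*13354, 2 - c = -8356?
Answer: I*sqrt(19969) ≈ 141.31*I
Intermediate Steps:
c = 8358 (c = 2 - 1*(-8356) = 2 + 8356 = 8358)
F = -4996 (F = 8358 - 1*13354 = 8358 - 13354 = -4996)
sqrt(F - 14973) = sqrt(-4996 - 14973) = sqrt(-19969) = I*sqrt(19969)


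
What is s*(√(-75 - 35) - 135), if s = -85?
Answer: 11475 - 85*I*√110 ≈ 11475.0 - 891.49*I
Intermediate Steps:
s*(√(-75 - 35) - 135) = -85*(√(-75 - 35) - 135) = -85*(√(-110) - 135) = -85*(I*√110 - 135) = -85*(-135 + I*√110) = 11475 - 85*I*√110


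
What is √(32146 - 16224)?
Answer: √15922 ≈ 126.18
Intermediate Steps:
√(32146 - 16224) = √15922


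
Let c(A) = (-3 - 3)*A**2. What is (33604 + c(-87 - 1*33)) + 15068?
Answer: -37728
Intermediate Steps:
c(A) = -6*A**2
(33604 + c(-87 - 1*33)) + 15068 = (33604 - 6*(-87 - 1*33)**2) + 15068 = (33604 - 6*(-87 - 33)**2) + 15068 = (33604 - 6*(-120)**2) + 15068 = (33604 - 6*14400) + 15068 = (33604 - 86400) + 15068 = -52796 + 15068 = -37728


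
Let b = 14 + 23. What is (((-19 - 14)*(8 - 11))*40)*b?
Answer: 146520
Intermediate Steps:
b = 37
(((-19 - 14)*(8 - 11))*40)*b = (((-19 - 14)*(8 - 11))*40)*37 = (-33*(-3)*40)*37 = (99*40)*37 = 3960*37 = 146520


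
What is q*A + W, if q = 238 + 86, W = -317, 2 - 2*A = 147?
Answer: -23807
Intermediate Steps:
A = -145/2 (A = 1 - ½*147 = 1 - 147/2 = -145/2 ≈ -72.500)
q = 324
q*A + W = 324*(-145/2) - 317 = -23490 - 317 = -23807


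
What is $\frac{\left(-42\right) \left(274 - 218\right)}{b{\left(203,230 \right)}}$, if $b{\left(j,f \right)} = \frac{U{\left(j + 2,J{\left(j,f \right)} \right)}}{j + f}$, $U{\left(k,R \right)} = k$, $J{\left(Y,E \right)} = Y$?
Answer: $- \frac{1018416}{205} \approx -4967.9$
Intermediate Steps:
$b{\left(j,f \right)} = \frac{2 + j}{f + j}$ ($b{\left(j,f \right)} = \frac{j + 2}{j + f} = \frac{2 + j}{f + j}$)
$\frac{\left(-42\right) \left(274 - 218\right)}{b{\left(203,230 \right)}} = \frac{\left(-42\right) \left(274 - 218\right)}{\frac{1}{230 + 203} \left(2 + 203\right)} = \frac{\left(-42\right) 56}{\frac{1}{433} \cdot 205} = - \frac{2352}{\frac{1}{433} \cdot 205} = - \frac{2352}{\frac{205}{433}} = \left(-2352\right) \frac{433}{205} = - \frac{1018416}{205}$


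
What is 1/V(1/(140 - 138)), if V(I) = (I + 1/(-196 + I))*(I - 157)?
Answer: -1564/121131 ≈ -0.012912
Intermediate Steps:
V(I) = (-157 + I)*(I + 1/(-196 + I)) (V(I) = (I + 1/(-196 + I))*(-157 + I) = (-157 + I)*(I + 1/(-196 + I)))
1/V(1/(140 - 138)) = 1/((-157 + (1/(140 - 138))³ - 353/(140 - 138)² + 30773/(140 - 138))/(-196 + 1/(140 - 138))) = 1/((-157 + (1/2)³ - 353*(1/2)² + 30773/2)/(-196 + 1/2)) = 1/((-157 + (½)³ - 353*(½)² + 30773*(½))/(-196 + ½)) = 1/((-157 + ⅛ - 353*¼ + 30773/2)/(-391/2)) = 1/(-2*(-157 + ⅛ - 353/4 + 30773/2)/391) = 1/(-2/391*121131/8) = 1/(-121131/1564) = -1564/121131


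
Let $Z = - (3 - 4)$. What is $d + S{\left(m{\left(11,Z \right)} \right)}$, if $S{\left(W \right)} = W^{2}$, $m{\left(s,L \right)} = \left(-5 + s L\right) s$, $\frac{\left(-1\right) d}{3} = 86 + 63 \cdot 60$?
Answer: $-7242$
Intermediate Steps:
$Z = 1$ ($Z = \left(-1\right) \left(-1\right) = 1$)
$d = -11598$ ($d = - 3 \left(86 + 63 \cdot 60\right) = - 3 \left(86 + 3780\right) = \left(-3\right) 3866 = -11598$)
$m{\left(s,L \right)} = s \left(-5 + L s\right)$ ($m{\left(s,L \right)} = \left(-5 + L s\right) s = s \left(-5 + L s\right)$)
$d + S{\left(m{\left(11,Z \right)} \right)} = -11598 + \left(11 \left(-5 + 1 \cdot 11\right)\right)^{2} = -11598 + \left(11 \left(-5 + 11\right)\right)^{2} = -11598 + \left(11 \cdot 6\right)^{2} = -11598 + 66^{2} = -11598 + 4356 = -7242$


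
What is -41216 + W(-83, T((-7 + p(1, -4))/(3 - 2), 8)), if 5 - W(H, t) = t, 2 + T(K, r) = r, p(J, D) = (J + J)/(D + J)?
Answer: -41217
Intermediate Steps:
p(J, D) = 2*J/(D + J) (p(J, D) = (2*J)/(D + J) = 2*J/(D + J))
T(K, r) = -2 + r
W(H, t) = 5 - t
-41216 + W(-83, T((-7 + p(1, -4))/(3 - 2), 8)) = -41216 + (5 - (-2 + 8)) = -41216 + (5 - 1*6) = -41216 + (5 - 6) = -41216 - 1 = -41217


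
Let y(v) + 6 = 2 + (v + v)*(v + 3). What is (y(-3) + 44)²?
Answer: 1600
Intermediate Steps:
y(v) = -4 + 2*v*(3 + v) (y(v) = -6 + (2 + (v + v)*(v + 3)) = -6 + (2 + (2*v)*(3 + v)) = -6 + (2 + 2*v*(3 + v)) = -4 + 2*v*(3 + v))
(y(-3) + 44)² = ((-4 + 2*(-3)² + 6*(-3)) + 44)² = ((-4 + 2*9 - 18) + 44)² = ((-4 + 18 - 18) + 44)² = (-4 + 44)² = 40² = 1600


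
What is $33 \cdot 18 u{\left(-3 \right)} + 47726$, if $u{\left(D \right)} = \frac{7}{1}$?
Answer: $51884$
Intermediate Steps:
$u{\left(D \right)} = 7$ ($u{\left(D \right)} = 7 \cdot 1 = 7$)
$33 \cdot 18 u{\left(-3 \right)} + 47726 = 33 \cdot 18 \cdot 7 + 47726 = 594 \cdot 7 + 47726 = 4158 + 47726 = 51884$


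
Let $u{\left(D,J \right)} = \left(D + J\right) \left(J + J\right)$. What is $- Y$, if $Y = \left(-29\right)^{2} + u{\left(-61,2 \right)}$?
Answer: $-605$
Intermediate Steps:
$u{\left(D,J \right)} = 2 J \left(D + J\right)$ ($u{\left(D,J \right)} = \left(D + J\right) 2 J = 2 J \left(D + J\right)$)
$Y = 605$ ($Y = \left(-29\right)^{2} + 2 \cdot 2 \left(-61 + 2\right) = 841 + 2 \cdot 2 \left(-59\right) = 841 - 236 = 605$)
$- Y = \left(-1\right) 605 = -605$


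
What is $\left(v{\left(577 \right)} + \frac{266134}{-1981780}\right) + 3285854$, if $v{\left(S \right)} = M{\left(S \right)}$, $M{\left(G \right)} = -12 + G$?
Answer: $\frac{3256479589843}{990890} \approx 3.2864 \cdot 10^{6}$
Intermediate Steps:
$v{\left(S \right)} = -12 + S$
$\left(v{\left(577 \right)} + \frac{266134}{-1981780}\right) + 3285854 = \left(\left(-12 + 577\right) + \frac{266134}{-1981780}\right) + 3285854 = \left(565 + 266134 \left(- \frac{1}{1981780}\right)\right) + 3285854 = \left(565 - \frac{133067}{990890}\right) + 3285854 = \frac{559719783}{990890} + 3285854 = \frac{3256479589843}{990890}$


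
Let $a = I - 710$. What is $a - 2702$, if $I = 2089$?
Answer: $-1323$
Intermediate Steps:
$a = 1379$ ($a = 2089 - 710 = 1379$)
$a - 2702 = 1379 - 2702 = -1323$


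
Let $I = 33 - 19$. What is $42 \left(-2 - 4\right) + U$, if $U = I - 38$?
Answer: $-276$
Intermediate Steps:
$I = 14$
$U = -24$ ($U = 14 - 38 = -24$)
$42 \left(-2 - 4\right) + U = 42 \left(-2 - 4\right) - 24 = 42 \left(-6\right) - 24 = -252 - 24 = -276$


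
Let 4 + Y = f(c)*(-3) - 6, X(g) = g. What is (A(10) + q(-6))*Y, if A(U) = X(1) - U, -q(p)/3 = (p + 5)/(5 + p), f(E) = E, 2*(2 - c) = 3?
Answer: 138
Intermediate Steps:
c = 1/2 (c = 2 - 1/2*3 = 2 - 3/2 = 1/2 ≈ 0.50000)
q(p) = -3 (q(p) = -3*(p + 5)/(5 + p) = -3*(5 + p)/(5 + p) = -3*1 = -3)
A(U) = 1 - U
Y = -23/2 (Y = -4 + ((1/2)*(-3) - 6) = -4 + (-3/2 - 6) = -4 - 15/2 = -23/2 ≈ -11.500)
(A(10) + q(-6))*Y = ((1 - 1*10) - 3)*(-23/2) = ((1 - 10) - 3)*(-23/2) = (-9 - 3)*(-23/2) = -12*(-23/2) = 138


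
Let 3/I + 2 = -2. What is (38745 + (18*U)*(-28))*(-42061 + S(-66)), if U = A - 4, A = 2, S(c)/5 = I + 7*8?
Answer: -6644276667/4 ≈ -1.6611e+9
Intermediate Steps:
I = -¾ (I = 3/(-2 - 2) = 3/(-4) = 3*(-¼) = -¾ ≈ -0.75000)
S(c) = 1105/4 (S(c) = 5*(-¾ + 7*8) = 5*(-¾ + 56) = 5*(221/4) = 1105/4)
U = -2 (U = 2 - 4 = -2)
(38745 + (18*U)*(-28))*(-42061 + S(-66)) = (38745 + (18*(-2))*(-28))*(-42061 + 1105/4) = (38745 - 36*(-28))*(-167139/4) = (38745 + 1008)*(-167139/4) = 39753*(-167139/4) = -6644276667/4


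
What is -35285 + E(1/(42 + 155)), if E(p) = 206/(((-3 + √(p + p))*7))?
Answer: -437549891/12397 - 206*√394/12397 ≈ -35295.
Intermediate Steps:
E(p) = 206/(-21 + 7*√2*√p) (E(p) = 206/(((-3 + √(2*p))*7)) = 206/(((-3 + √2*√p)*7)) = 206/(-21 + 7*√2*√p))
-35285 + E(1/(42 + 155)) = -35285 + 206/(7*(-3 + √2*√(1/(42 + 155)))) = -35285 + 206/(7*(-3 + √2*√(1/197))) = -35285 + 206/(7*(-3 + √2*(√197/197))) = -35285 + 206/(7*(-3 + √394/197))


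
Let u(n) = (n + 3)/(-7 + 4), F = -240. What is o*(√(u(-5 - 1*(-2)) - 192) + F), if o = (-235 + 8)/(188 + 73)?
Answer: 18160/87 - 1816*I*√3/261 ≈ 208.74 - 12.051*I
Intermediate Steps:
u(n) = -1 - n/3 (u(n) = (3 + n)/(-3) = (3 + n)*(-⅓) = -1 - n/3)
o = -227/261 ≈ -0.86973
o*(√(u(-5 - 1*(-2)) - 192) + F) = -227*(√((-1 - (-5 - 1*(-2))/3) - 192) - 240)/261 = -227*(√((-1 - (-5 + 2)/3) - 192) - 240)/261 = -227*(√((-1 - ⅓*(-3)) - 192) - 240)/261 = -227*(√((-1 + 1) - 192) - 240)/261 = -227*(√(0 - 192) - 240)/261 = -227*(√(-192) - 240)/261 = -227*(8*I*√3 - 240)/261 = -227*(-240 + 8*I*√3)/261 = 18160/87 - 1816*I*√3/261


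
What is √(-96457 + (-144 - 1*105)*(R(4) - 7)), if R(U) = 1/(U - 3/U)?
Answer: I*√16019614/13 ≈ 307.88*I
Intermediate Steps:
√(-96457 + (-144 - 1*105)*(R(4) - 7)) = √(-96457 + (-144 - 1*105)*(4/(-3 + 4²) - 7)) = √(-96457 + (-144 - 105)*(4/(-3 + 16) - 7)) = √(-96457 - 249*(4/13 - 7)) = √(-96457 - 249*(-87/13)) = √(-96457 + 21663/13) = √(-1232278/13) = I*√16019614/13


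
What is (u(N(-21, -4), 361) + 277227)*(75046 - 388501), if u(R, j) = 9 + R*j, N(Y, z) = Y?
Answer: -84524708025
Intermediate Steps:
(u(N(-21, -4), 361) + 277227)*(75046 - 388501) = ((9 - 21*361) + 277227)*(75046 - 388501) = ((9 - 7581) + 277227)*(-313455) = (-7572 + 277227)*(-313455) = 269655*(-313455) = -84524708025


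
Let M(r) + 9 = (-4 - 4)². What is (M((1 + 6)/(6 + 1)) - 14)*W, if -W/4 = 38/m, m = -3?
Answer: 6232/3 ≈ 2077.3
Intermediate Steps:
W = 152/3 (W = -152/(-3) = -152*(-1)/3 = -4*(-38/3) = 152/3 ≈ 50.667)
M(r) = 55 (M(r) = -9 + (-4 - 4)² = -9 + (-8)² = -9 + 64 = 55)
(M((1 + 6)/(6 + 1)) - 14)*W = (55 - 14)*(152/3) = 41*(152/3) = 6232/3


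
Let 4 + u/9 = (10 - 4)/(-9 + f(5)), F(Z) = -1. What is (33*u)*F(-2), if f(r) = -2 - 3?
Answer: 9207/7 ≈ 1315.3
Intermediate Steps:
f(r) = -5
u = -279/7 (u = -36 + 9*((10 - 4)/(-9 - 5)) = -36 + 9*(6/(-14)) = -36 + 9*(6*(-1/14)) = -36 + 9*(-3/7) = -36 - 27/7 = -279/7 ≈ -39.857)
(33*u)*F(-2) = (33*(-279/7))*(-1) = -9207/7*(-1) = 9207/7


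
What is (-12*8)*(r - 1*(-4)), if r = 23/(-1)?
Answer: 1824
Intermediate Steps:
r = -23 (r = 23*(-1) = -23)
(-12*8)*(r - 1*(-4)) = (-12*8)*(-23 - 1*(-4)) = -96*(-23 + 4) = -96*(-19) = 1824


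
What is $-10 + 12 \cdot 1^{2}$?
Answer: $2$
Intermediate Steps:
$-10 + 12 \cdot 1^{2} = -10 + 12 \cdot 1 = -10 + 12 = 2$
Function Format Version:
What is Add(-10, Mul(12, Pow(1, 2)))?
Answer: 2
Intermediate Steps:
Add(-10, Mul(12, Pow(1, 2))) = Add(-10, Mul(12, 1)) = Add(-10, 12) = 2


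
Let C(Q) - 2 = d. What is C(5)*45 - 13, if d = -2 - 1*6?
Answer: -283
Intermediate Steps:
d = -8 (d = -2 - 6 = -8)
C(Q) = -6 (C(Q) = 2 - 8 = -6)
C(5)*45 - 13 = -6*45 - 13 = -270 - 13 = -283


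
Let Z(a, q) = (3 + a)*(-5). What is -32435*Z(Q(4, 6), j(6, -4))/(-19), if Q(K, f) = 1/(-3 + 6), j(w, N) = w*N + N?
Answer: -1621750/57 ≈ -28452.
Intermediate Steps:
j(w, N) = N + N*w (j(w, N) = N*w + N = N + N*w)
Q(K, f) = ⅓ (Q(K, f) = 1/3 = ⅓)
Z(a, q) = -15 - 5*a
-32435*Z(Q(4, 6), j(6, -4))/(-19) = -32435*(-15 - 5*⅓)/(-19) = -32435*(-15 - 5/3)*(-1)/19 = -(-1621750)*(-1)/(3*19) = -32435*50/57 = -1621750/57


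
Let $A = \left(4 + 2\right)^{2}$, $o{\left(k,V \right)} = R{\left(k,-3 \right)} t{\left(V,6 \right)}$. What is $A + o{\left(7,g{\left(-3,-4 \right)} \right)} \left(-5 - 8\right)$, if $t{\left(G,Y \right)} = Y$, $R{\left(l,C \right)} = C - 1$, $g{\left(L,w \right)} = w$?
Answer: $348$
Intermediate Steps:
$R{\left(l,C \right)} = -1 + C$
$o{\left(k,V \right)} = -24$ ($o{\left(k,V \right)} = \left(-1 - 3\right) 6 = \left(-4\right) 6 = -24$)
$A = 36$ ($A = 6^{2} = 36$)
$A + o{\left(7,g{\left(-3,-4 \right)} \right)} \left(-5 - 8\right) = 36 - 24 \left(-5 - 8\right) = 36 - -312 = 36 + 312 = 348$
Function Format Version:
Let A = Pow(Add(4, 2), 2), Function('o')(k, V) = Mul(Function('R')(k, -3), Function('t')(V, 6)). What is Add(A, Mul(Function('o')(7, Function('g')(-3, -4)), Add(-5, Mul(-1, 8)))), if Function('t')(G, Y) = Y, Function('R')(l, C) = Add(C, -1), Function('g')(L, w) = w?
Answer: 348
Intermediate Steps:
Function('R')(l, C) = Add(-1, C)
Function('o')(k, V) = -24 (Function('o')(k, V) = Mul(Add(-1, -3), 6) = Mul(-4, 6) = -24)
A = 36 (A = Pow(6, 2) = 36)
Add(A, Mul(Function('o')(7, Function('g')(-3, -4)), Add(-5, Mul(-1, 8)))) = Add(36, Mul(-24, Add(-5, Mul(-1, 8)))) = Add(36, Mul(-24, Add(-5, -8))) = Add(36, Mul(-24, -13)) = Add(36, 312) = 348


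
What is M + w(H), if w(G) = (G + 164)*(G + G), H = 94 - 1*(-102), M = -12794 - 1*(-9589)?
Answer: 137915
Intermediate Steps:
M = -3205 (M = -12794 + 9589 = -3205)
H = 196 (H = 94 + 102 = 196)
w(G) = 2*G*(164 + G) (w(G) = (164 + G)*(2*G) = 2*G*(164 + G))
M + w(H) = -3205 + 2*196*(164 + 196) = -3205 + 2*196*360 = -3205 + 141120 = 137915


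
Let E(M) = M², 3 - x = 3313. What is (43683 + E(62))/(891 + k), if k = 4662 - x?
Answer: 47527/8863 ≈ 5.3624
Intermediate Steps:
x = -3310 (x = 3 - 1*3313 = 3 - 3313 = -3310)
k = 7972 (k = 4662 - 1*(-3310) = 4662 + 3310 = 7972)
(43683 + E(62))/(891 + k) = (43683 + 62²)/(891 + 7972) = (43683 + 3844)/8863 = 47527*(1/8863) = 47527/8863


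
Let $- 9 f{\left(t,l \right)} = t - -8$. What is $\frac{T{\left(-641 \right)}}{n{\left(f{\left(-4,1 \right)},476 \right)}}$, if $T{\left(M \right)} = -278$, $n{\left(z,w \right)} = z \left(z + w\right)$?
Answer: $\frac{11259}{8560} \approx 1.3153$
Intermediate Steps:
$f{\left(t,l \right)} = - \frac{8}{9} - \frac{t}{9}$ ($f{\left(t,l \right)} = - \frac{t - -8}{9} = - \frac{t + 8}{9} = - \frac{8 + t}{9} = - \frac{8}{9} - \frac{t}{9}$)
$n{\left(z,w \right)} = z \left(w + z\right)$
$\frac{T{\left(-641 \right)}}{n{\left(f{\left(-4,1 \right)},476 \right)}} = - \frac{278}{\left(- \frac{8}{9} - - \frac{4}{9}\right) \left(476 - \frac{4}{9}\right)} = - \frac{278}{\left(- \frac{8}{9} + \frac{4}{9}\right) \left(476 + \left(- \frac{8}{9} + \frac{4}{9}\right)\right)} = - \frac{278}{\left(- \frac{4}{9}\right) \left(476 - \frac{4}{9}\right)} = - \frac{278}{\left(- \frac{4}{9}\right) \frac{4280}{9}} = - \frac{278}{- \frac{17120}{81}} = \left(-278\right) \left(- \frac{81}{17120}\right) = \frac{11259}{8560}$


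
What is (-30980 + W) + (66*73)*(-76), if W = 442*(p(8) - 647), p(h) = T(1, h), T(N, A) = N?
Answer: -682680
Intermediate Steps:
p(h) = 1
W = -285532 (W = 442*(1 - 647) = 442*(-646) = -285532)
(-30980 + W) + (66*73)*(-76) = (-30980 - 285532) + (66*73)*(-76) = -316512 + 4818*(-76) = -316512 - 366168 = -682680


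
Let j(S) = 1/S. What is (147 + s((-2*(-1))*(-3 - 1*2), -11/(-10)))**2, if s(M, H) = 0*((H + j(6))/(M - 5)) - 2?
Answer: 21025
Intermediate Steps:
j(S) = 1/S
s(M, H) = -2 (s(M, H) = 0*((H + 1/6)/(M - 5)) - 2 = 0*((H + 1/6)/(-5 + M)) - 2 = 0*((1/6 + H)/(-5 + M)) - 2 = 0 - 2 = -2)
(147 + s((-2*(-1))*(-3 - 1*2), -11/(-10)))**2 = (147 - 2)**2 = 145**2 = 21025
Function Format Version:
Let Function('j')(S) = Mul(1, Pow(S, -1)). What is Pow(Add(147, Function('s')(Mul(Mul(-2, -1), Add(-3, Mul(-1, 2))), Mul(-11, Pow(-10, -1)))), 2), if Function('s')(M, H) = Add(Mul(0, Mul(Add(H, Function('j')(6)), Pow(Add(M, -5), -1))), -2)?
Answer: 21025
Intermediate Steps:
Function('j')(S) = Pow(S, -1)
Function('s')(M, H) = -2 (Function('s')(M, H) = Add(Mul(0, Mul(Add(H, Pow(6, -1)), Pow(Add(M, -5), -1))), -2) = Add(Mul(0, Mul(Add(H, Rational(1, 6)), Pow(Add(-5, M), -1))), -2) = Add(Mul(0, Mul(Add(Rational(1, 6), H), Pow(Add(-5, M), -1))), -2) = Add(Mul(0, Mul(Pow(Add(-5, M), -1), Add(Rational(1, 6), H))), -2) = Add(0, -2) = -2)
Pow(Add(147, Function('s')(Mul(Mul(-2, -1), Add(-3, Mul(-1, 2))), Mul(-11, Pow(-10, -1)))), 2) = Pow(Add(147, -2), 2) = Pow(145, 2) = 21025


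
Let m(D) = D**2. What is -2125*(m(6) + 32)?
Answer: -144500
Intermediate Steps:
-2125*(m(6) + 32) = -2125*(6**2 + 32) = -2125*(36 + 32) = -2125*68 = -125*1156 = -144500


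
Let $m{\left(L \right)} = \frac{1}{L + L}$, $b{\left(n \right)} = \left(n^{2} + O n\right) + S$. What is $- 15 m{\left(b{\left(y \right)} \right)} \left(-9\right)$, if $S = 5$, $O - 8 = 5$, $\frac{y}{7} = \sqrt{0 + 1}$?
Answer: $\frac{27}{58} \approx 0.46552$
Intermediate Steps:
$y = 7$ ($y = 7 \sqrt{0 + 1} = 7 \sqrt{1} = 7 \cdot 1 = 7$)
$O = 13$ ($O = 8 + 5 = 13$)
$b{\left(n \right)} = 5 + n^{2} + 13 n$ ($b{\left(n \right)} = \left(n^{2} + 13 n\right) + 5 = 5 + n^{2} + 13 n$)
$m{\left(L \right)} = \frac{1}{2 L}$
$- 15 m{\left(b{\left(y \right)} \right)} \left(-9\right) = - 15 \frac{1}{2 \left(5 + 7^{2} + 13 \cdot 7\right)} \left(-9\right) = - 15 \frac{1}{2 \left(5 + 49 + 91\right)} \left(-9\right) = - 15 \frac{1}{2 \cdot 145} \left(-9\right) = - 15 \cdot \frac{1}{2} \cdot \frac{1}{145} \left(-9\right) = \left(-15\right) \frac{1}{290} \left(-9\right) = \left(- \frac{3}{58}\right) \left(-9\right) = \frac{27}{58}$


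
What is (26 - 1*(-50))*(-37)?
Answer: -2812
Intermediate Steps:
(26 - 1*(-50))*(-37) = (26 + 50)*(-37) = 76*(-37) = -2812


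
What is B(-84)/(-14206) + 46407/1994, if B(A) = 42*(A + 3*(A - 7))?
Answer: 344577939/14163382 ≈ 24.329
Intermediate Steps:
B(A) = -882 + 168*A (B(A) = 42*(A + 3*(-7 + A)) = 42*(A + (-21 + 3*A)) = 42*(-21 + 4*A) = -882 + 168*A)
B(-84)/(-14206) + 46407/1994 = (-882 + 168*(-84))/(-14206) + 46407/1994 = (-882 - 14112)*(-1/14206) + 46407*(1/1994) = -14994*(-1/14206) + 46407/1994 = 7497/7103 + 46407/1994 = 344577939/14163382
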